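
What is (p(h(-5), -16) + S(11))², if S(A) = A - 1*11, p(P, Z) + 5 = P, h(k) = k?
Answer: 100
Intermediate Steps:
p(P, Z) = -5 + P
S(A) = -11 + A (S(A) = A - 11 = -11 + A)
(p(h(-5), -16) + S(11))² = ((-5 - 5) + (-11 + 11))² = (-10 + 0)² = (-10)² = 100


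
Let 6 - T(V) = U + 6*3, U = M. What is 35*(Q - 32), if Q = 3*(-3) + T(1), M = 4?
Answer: -1995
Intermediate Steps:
U = 4
T(V) = -16 (T(V) = 6 - (4 + 6*3) = 6 - (4 + 18) = 6 - 1*22 = 6 - 22 = -16)
Q = -25 (Q = 3*(-3) - 16 = -9 - 16 = -25)
35*(Q - 32) = 35*(-25 - 32) = 35*(-57) = -1995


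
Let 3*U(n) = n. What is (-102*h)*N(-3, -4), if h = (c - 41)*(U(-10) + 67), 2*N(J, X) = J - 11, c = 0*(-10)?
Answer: -1863778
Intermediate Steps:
c = 0
U(n) = n/3
N(J, X) = -11/2 + J/2 (N(J, X) = (J - 11)/2 = (-11 + J)/2 = -11/2 + J/2)
h = -7831/3 (h = (0 - 41)*((⅓)*(-10) + 67) = -41*(-10/3 + 67) = -41*191/3 = -7831/3 ≈ -2610.3)
(-102*h)*N(-3, -4) = (-102*(-7831/3))*(-11/2 + (½)*(-3)) = 266254*(-11/2 - 3/2) = 266254*(-7) = -1863778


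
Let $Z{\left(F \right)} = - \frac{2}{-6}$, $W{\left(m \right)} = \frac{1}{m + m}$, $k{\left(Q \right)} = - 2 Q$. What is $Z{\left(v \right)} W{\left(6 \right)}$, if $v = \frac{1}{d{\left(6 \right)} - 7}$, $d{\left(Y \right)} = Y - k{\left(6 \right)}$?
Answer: $\frac{1}{36} \approx 0.027778$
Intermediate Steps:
$W{\left(m \right)} = \frac{1}{2 m}$
$d{\left(Y \right)} = 12 + Y$ ($d{\left(Y \right)} = Y - \left(-2\right) 6 = Y - -12 = Y + 12 = 12 + Y$)
$v = \frac{1}{11}$ ($v = \frac{1}{\left(12 + 6\right) - 7} = \frac{1}{18 - 7} = \frac{1}{11} \approx 0.090909$)
$Z{\left(F \right)} = \frac{1}{3}$ ($Z{\left(F \right)} = \left(-2\right) \left(- \frac{1}{6}\right) = \frac{1}{3}$)
$Z{\left(v \right)} W{\left(6 \right)} = \frac{\frac{1}{2} \cdot \frac{1}{6}}{3} = \frac{1}{3} \cdot \frac{1}{12} = \frac{1}{36}$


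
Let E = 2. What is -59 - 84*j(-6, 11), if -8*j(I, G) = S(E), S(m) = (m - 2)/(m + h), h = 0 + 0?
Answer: -59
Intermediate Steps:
h = 0
S(m) = (-2 + m)/m (S(m) = (m - 2)/(m + 0) = (-2 + m)/m)
j(I, G) = 0 (j(I, G) = -(-2 + 2)/(8*2) = -0/16 = -⅛*0 = 0)
-59 - 84*j(-6, 11) = -59 - 84*0 = -59 + 0 = -59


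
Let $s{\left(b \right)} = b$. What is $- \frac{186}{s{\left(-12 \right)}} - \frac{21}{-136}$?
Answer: $\frac{2129}{136} \approx 15.654$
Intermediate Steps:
$- \frac{186}{s{\left(-12 \right)}} - \frac{21}{-136} = - \frac{186}{-12} - \frac{21}{-136} = \left(-186\right) \left(- \frac{1}{12}\right) - - \frac{21}{136} = \frac{31}{2} + \frac{21}{136} = \frac{2129}{136}$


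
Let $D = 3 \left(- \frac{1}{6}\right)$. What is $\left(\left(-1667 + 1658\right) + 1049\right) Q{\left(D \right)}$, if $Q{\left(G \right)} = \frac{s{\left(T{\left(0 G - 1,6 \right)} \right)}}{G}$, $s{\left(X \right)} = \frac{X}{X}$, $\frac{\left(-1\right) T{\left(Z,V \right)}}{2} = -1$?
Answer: $-2080$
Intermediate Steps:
$T{\left(Z,V \right)} = 2$ ($T{\left(Z,V \right)} = \left(-2\right) \left(-1\right) = 2$)
$s{\left(X \right)} = 1$
$D = - \frac{1}{2}$ ($D = 3 \left(\left(-1\right) \frac{1}{6}\right) = 3 \left(- \frac{1}{6}\right) = - \frac{1}{2} \approx -0.5$)
$Q{\left(G \right)} = \frac{1}{G}$ ($Q{\left(G \right)} = 1 \frac{1}{G} = \frac{1}{G}$)
$\left(\left(-1667 + 1658\right) + 1049\right) Q{\left(D \right)} = \frac{\left(-1667 + 1658\right) + 1049}{- \frac{1}{2}} = \left(-9 + 1049\right) \left(-2\right) = 1040 \left(-2\right) = -2080$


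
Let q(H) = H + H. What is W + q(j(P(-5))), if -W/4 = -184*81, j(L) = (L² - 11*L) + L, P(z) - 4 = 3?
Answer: 59574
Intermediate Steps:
P(z) = 7 (P(z) = 4 + 3 = 7)
j(L) = L² - 10*L
q(H) = 2*H
W = 59616 (W = -(-736)*81 = -4*(-14904) = 59616)
W + q(j(P(-5))) = 59616 + 2*(7*(-10 + 7)) = 59616 + 2*(7*(-3)) = 59616 + 2*(-21) = 59616 - 42 = 59574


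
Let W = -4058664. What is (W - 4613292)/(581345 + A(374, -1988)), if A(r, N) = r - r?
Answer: -8671956/581345 ≈ -14.917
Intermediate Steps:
A(r, N) = 0
(W - 4613292)/(581345 + A(374, -1988)) = (-4058664 - 4613292)/(581345 + 0) = -8671956/581345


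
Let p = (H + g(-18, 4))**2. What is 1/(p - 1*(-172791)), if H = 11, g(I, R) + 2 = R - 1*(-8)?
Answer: 1/173232 ≈ 5.7726e-6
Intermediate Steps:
g(I, R) = 6 + R (g(I, R) = -2 + (R - 1*(-8)) = -2 + (R + 8) = -2 + (8 + R) = 6 + R)
p = 441 (p = (11 + (6 + 4))**2 = (11 + 10)**2 = 21**2 = 441)
1/(p - 1*(-172791)) = 1/(441 - 1*(-172791)) = 1/(441 + 172791) = 1/173232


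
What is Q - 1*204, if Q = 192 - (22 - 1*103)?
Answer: 69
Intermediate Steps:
Q = 273 (Q = 192 - (22 - 103) = 192 - 1*(-81) = 192 + 81 = 273)
Q - 1*204 = 273 - 1*204 = 273 - 204 = 69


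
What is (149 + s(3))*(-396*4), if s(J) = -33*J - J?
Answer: -74448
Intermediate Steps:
s(J) = -34*J
(149 + s(3))*(-396*4) = (149 - 34*3)*(-396*4) = (149 - 102)*(-1584) = 47*(-1584) = -74448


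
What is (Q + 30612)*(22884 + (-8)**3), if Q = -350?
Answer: 677021464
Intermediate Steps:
(Q + 30612)*(22884 + (-8)**3) = (-350 + 30612)*(22884 + (-8)**3) = 30262*(22884 - 512) = 30262*22372 = 677021464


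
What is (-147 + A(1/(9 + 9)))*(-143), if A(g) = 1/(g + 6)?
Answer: 2288715/109 ≈ 20997.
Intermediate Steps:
A(g) = 1/(6 + g)
(-147 + A(1/(9 + 9)))*(-143) = (-147 + 1/(6 + 1/(9 + 9)))*(-143) = (-147 + 1/(6 + 1/18))*(-143) = (-147 + 1/(109/18))*(-143) = (-147 + 18/109)*(-143) = -16005/109*(-143) = 2288715/109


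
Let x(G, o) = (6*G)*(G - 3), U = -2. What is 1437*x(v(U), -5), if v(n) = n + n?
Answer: 241416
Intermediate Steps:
v(n) = 2*n
x(G, o) = 6*G*(-3 + G) (x(G, o) = (6*G)*(-3 + G) = 6*G*(-3 + G))
1437*x(v(U), -5) = 1437*(6*(2*(-2))*(-3 + 2*(-2))) = 1437*(6*(-4)*(-3 - 4)) = 1437*(6*(-4)*(-7)) = 1437*168 = 241416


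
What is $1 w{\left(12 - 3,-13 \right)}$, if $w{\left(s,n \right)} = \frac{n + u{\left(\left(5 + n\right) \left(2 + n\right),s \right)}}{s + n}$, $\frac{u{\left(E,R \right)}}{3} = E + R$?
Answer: $- \frac{139}{2} \approx -69.5$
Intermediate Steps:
$u{\left(E,R \right)} = 3 E + 3 R$ ($u{\left(E,R \right)} = 3 \left(E + R\right) = 3 E + 3 R$)
$w{\left(s,n \right)} = \frac{n + 3 s + 3 \left(2 + n\right) \left(5 + n\right)}{n + s}$ ($w{\left(s,n \right)} = \frac{n + \left(3 \left(5 + n\right) \left(2 + n\right) + 3 s\right)}{s + n} = \frac{n + \left(3 \left(2 + n\right) \left(5 + n\right) + 3 s\right)}{n + s} = \frac{n + \left(3 s + 3 \left(2 + n\right) \left(5 + n\right)\right)}{n + s} = \frac{n + 3 s + 3 \left(2 + n\right) \left(5 + n\right)}{n + s}$)
$1 w{\left(12 - 3,-13 \right)} = 1 \frac{30 + 3 \left(12 - 3\right) + 3 \left(-13\right)^{2} + 22 \left(-13\right)}{-13 + \left(12 - 3\right)} = 1 \frac{30 + 3 \cdot 9 + 3 \cdot 169 - 286}{-13 + 9} = 1 \frac{30 + 27 + 507 - 286}{-4} = 1 \left(\left(- \frac{1}{4}\right) 278\right) = 1 \left(- \frac{139}{2}\right) = - \frac{139}{2}$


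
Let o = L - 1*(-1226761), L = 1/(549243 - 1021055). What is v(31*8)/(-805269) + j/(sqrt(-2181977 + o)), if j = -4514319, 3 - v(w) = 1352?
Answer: 1349/805269 + 3009546*I*sqrt(53159337752918529)/150227457131 ≈ 0.0016752 + 4618.9*I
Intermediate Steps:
v(w) = -1349 (v(w) = 3 - 1*1352 = 3 - 1352 = -1349)
L = -1/471812 (L = 1/(-471812) = -1/471812 ≈ -2.1195e-6)
o = 578800560931/471812 (o = -1/471812 - 1*(-1226761) = -1/471812 + 1226761 = 578800560931/471812 ≈ 1.2268e+6)
v(31*8)/(-805269) + j/(sqrt(-2181977 + o)) = -1349/(-805269) - 4514319/sqrt(-2181977 + 578800560931/471812) = -1349*(-1/805269) - 4514319*(-2*I*sqrt(53159337752918529)/450682371393) = 1349/805269 - 4514319*(-2*I*sqrt(53159337752918529)/450682371393) = 1349/805269 - (-3009546)*I*sqrt(53159337752918529)/150227457131 = 1349/805269 + 3009546*I*sqrt(53159337752918529)/150227457131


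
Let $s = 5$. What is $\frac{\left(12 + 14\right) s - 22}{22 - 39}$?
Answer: $- \frac{108}{17} \approx -6.3529$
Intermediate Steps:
$\frac{\left(12 + 14\right) s - 22}{22 - 39} = \frac{\left(12 + 14\right) 5 - 22}{22 - 39} = \frac{26 \cdot 5 - 22}{-17} = \left(130 - 22\right) \left(- \frac{1}{17}\right) = 108 \left(- \frac{1}{17}\right) = - \frac{108}{17}$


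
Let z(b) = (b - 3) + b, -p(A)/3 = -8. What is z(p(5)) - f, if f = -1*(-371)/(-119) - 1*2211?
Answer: 38405/17 ≈ 2259.1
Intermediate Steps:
p(A) = 24 (p(A) = -3*(-8) = 24)
z(b) = -3 + 2*b (z(b) = (-3 + b) + b = -3 + 2*b)
f = -37640/17 (f = 371*(-1/119) - 2211 = -53/17 - 2211 = -37640/17 ≈ -2214.1)
z(p(5)) - f = (-3 + 2*24) - 1*(-37640/17) = (-3 + 48) + 37640/17 = 45 + 37640/17 = 38405/17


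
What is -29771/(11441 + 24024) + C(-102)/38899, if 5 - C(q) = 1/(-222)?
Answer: -257050391023/306260773770 ≈ -0.83932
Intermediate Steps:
C(q) = 1111/222 (C(q) = 5 - 1/(-222) = 5 - 1*(-1/222) = 5 + 1/222 = 1111/222)
-29771/(11441 + 24024) + C(-102)/38899 = -29771/(11441 + 24024) + (1111/222)/38899 = -29771/35465 + (1111/222)*(1/38899) = -29771*1/35465 + 1111/8635578 = -29771/35465 + 1111/8635578 = -257050391023/306260773770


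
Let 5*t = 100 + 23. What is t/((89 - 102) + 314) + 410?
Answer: 617173/1505 ≈ 410.08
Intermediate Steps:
t = 123/5 (t = (100 + 23)/5 = (⅕)*123 = 123/5 ≈ 24.600)
t/((89 - 102) + 314) + 410 = (123/5)/((89 - 102) + 314) + 410 = (123/5)/(-13 + 314) + 410 = (123/5)/301 + 410 = (1/301)*(123/5) + 410 = 123/1505 + 410 = 617173/1505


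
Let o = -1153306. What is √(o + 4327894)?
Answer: 6*√88183 ≈ 1781.7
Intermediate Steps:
√(o + 4327894) = √(-1153306 + 4327894) = √3174588 = 6*√88183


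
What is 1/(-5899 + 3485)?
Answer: -1/2414 ≈ -0.00041425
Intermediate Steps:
1/(-5899 + 3485) = 1/(-2414) = -1/2414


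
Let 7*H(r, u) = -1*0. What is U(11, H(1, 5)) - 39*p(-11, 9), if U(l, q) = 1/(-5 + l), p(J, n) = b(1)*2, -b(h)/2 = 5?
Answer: 4681/6 ≈ 780.17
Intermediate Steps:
b(h) = -10 (b(h) = -2*5 = -10)
H(r, u) = 0 (H(r, u) = (-1*0)/7 = (1/7)*0 = 0)
p(J, n) = -20 (p(J, n) = -10*2 = -20)
U(11, H(1, 5)) - 39*p(-11, 9) = 1/(-5 + 11) - 39*(-20) = 1/6 + 780 = 4681/6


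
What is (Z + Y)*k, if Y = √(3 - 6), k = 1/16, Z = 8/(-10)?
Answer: -1/20 + I*√3/16 ≈ -0.05 + 0.10825*I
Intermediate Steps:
Z = -⅘ (Z = 8*(-⅒) = -⅘ ≈ -0.80000)
k = 1/16 ≈ 0.062500
Y = I*√3 (Y = √(-3) = I*√3 ≈ 1.732*I)
(Z + Y)*k = (-⅘ + I*√3)*(1/16) = -1/20 + I*√3/16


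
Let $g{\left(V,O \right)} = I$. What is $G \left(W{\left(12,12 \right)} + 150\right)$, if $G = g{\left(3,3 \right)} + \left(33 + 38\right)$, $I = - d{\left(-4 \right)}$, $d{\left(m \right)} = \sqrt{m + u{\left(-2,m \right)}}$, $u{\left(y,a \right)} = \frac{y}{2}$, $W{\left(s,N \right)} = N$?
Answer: $11502 - 162 i \sqrt{5} \approx 11502.0 - 362.24 i$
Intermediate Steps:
$u{\left(y,a \right)} = \frac{y}{2}$ ($u{\left(y,a \right)} = y \frac{1}{2} = \frac{y}{2}$)
$d{\left(m \right)} = \sqrt{-1 + m}$ ($d{\left(m \right)} = \sqrt{m + \frac{1}{2} \left(-2\right)} = \sqrt{m - 1} = \sqrt{-1 + m}$)
$I = - i \sqrt{5}$ ($I = - \sqrt{-1 - 4} = - \sqrt{-5} = - i \sqrt{5} \approx - 2.2361 i$)
$g{\left(V,O \right)} = - i \sqrt{5}$
$G = 71 - i \sqrt{5}$ ($G = - i \sqrt{5} + \left(33 + 38\right) = - i \sqrt{5} + 71 = 71 - i \sqrt{5} \approx 71.0 - 2.2361 i$)
$G \left(W{\left(12,12 \right)} + 150\right) = \left(71 - i \sqrt{5}\right) \left(12 + 150\right) = \left(71 - i \sqrt{5}\right) 162 = 11502 - 162 i \sqrt{5}$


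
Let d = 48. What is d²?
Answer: 2304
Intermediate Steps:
d² = 48² = 2304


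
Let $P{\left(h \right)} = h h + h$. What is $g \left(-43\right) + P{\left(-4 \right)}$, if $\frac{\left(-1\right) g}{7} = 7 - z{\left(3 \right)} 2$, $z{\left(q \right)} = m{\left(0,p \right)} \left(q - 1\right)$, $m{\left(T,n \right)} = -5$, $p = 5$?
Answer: $42152$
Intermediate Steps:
$z{\left(q \right)} = 5 - 5 q$ ($z{\left(q \right)} = - 5 \left(q - 1\right) = - 5 \left(-1 + q\right) = 5 - 5 q$)
$P{\left(h \right)} = h + h^{2}$ ($P{\left(h \right)} = h^{2} + h = h + h^{2}$)
$g = -980$ ($g = - 7 \cdot 7 - (5 - 15) 2 = - 7 \cdot 7 \left(-1\right) \left(-10\right) 2 = - 7 \cdot 7 \cdot 10 \cdot 2 = - 7 \cdot 7 \cdot 20 = \left(-7\right) 140 = -980$)
$g \left(-43\right) + P{\left(-4 \right)} = \left(-980\right) \left(-43\right) - 4 \left(1 - 4\right) = 42140 - -12 = 42140 + 12 = 42152$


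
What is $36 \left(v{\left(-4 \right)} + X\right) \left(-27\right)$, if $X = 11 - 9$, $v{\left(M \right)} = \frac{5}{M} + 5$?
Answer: $-5589$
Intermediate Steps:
$v{\left(M \right)} = 5 + \frac{5}{M}$
$X = 2$ ($X = 11 - 9 = 2$)
$36 \left(v{\left(-4 \right)} + X\right) \left(-27\right) = 36 \left(\left(5 + \frac{5}{-4}\right) + 2\right) \left(-27\right) = 36 \left(\left(5 + 5 \left(- \frac{1}{4}\right)\right) + 2\right) \left(-27\right) = 36 \left(\left(5 - \frac{5}{4}\right) + 2\right) \left(-27\right) = 36 \left(\frac{15}{4} + 2\right) \left(-27\right) = 36 \cdot \frac{23}{4} \left(-27\right) = 207 \left(-27\right) = -5589$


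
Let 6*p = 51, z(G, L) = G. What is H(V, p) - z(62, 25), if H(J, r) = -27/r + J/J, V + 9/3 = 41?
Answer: -1091/17 ≈ -64.177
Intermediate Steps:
V = 38 (V = -3 + 41 = 38)
p = 17/2 (p = (⅙)*51 = 17/2 ≈ 8.5000)
H(J, r) = 1 - 27/r (H(J, r) = -27/r + 1 = 1 - 27/r)
H(V, p) - z(62, 25) = (-27 + 17/2)/(17/2) - 1*62 = (2/17)*(-37/2) - 62 = -37/17 - 62 = -1091/17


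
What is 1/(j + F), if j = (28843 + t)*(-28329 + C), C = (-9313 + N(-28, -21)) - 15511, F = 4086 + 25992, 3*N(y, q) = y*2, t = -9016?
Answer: -1/1054204557 ≈ -9.4858e-10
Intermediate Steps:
N(y, q) = 2*y/3 (N(y, q) = (y*2)/3 = (2*y)/3 = 2*y/3)
F = 30078
C = -74528/3 (C = (-9313 + (⅔)*(-28)) - 15511 = (-9313 - 56/3) - 15511 = -27995/3 - 15511 = -74528/3 ≈ -24843.)
j = -1054234635 (j = (28843 - 9016)*(-28329 - 74528/3) = 19827*(-159515/3) = -1054234635)
1/(j + F) = 1/(-1054234635 + 30078) = 1/(-1054204557) = -1/1054204557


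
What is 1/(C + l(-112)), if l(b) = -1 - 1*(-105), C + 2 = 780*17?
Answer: 1/13362 ≈ 7.4839e-5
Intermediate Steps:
C = 13258 (C = -2 + 780*17 = -2 + 13260 = 13258)
l(b) = 104 (l(b) = -1 + 105 = 104)
1/(C + l(-112)) = 1/(13258 + 104) = 1/13362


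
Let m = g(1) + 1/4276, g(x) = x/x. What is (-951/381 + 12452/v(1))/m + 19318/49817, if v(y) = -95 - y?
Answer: -21396370098175/162357289458 ≈ -131.79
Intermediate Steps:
g(x) = 1
m = 4277/4276 (m = 1 + 1/4276 = 4277/4276 ≈ 1.0002)
(-951/381 + 12452/v(1))/m + 19318/49817 = (-951/381 + 12452/(-95 - 1*1))/(4277/4276) + 19318/49817 = (-951*1/381 + 12452/(-95 - 1))*(4276/4277) + 19318*(1/49817) = (-317/127 + 12452/(-96))*(4276/4277) + 19318/49817 = (-317/127 + 12452*(-1/96))*(4276/4277) + 19318/49817 = (-317/127 - 3113/24)*(4276/4277) + 19318/49817 = -402959/3048*4276/4277 + 19318/49817 = -430763171/3259074 + 19318/49817 = -21396370098175/162357289458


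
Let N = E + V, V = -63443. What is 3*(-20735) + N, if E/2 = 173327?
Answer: 221006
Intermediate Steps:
E = 346654 (E = 2*173327 = 346654)
N = 283211 (N = 346654 - 63443 = 283211)
3*(-20735) + N = 3*(-20735) + 283211 = -62205 + 283211 = 221006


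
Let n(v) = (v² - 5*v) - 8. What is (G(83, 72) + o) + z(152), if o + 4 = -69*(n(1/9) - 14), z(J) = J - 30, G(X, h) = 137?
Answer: 48883/27 ≈ 1810.5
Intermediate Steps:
n(v) = -8 + v² - 5*v
z(J) = -30 + J
o = 41890/27 (o = -4 - 69*((-8 + (1/9)² - 5/9) - 14) = -4 - 69*((-8 + (⅑)² - 5*⅑) - 14) = -4 - 69*((-8 + 1/81 - 5/9) - 14) = -4 - 69*(-692/81 - 14) = -4 - 69*(-1826/81) = -4 + 41998/27 = 41890/27 ≈ 1551.5)
(G(83, 72) + o) + z(152) = (137 + 41890/27) + (-30 + 152) = 45589/27 + 122 = 48883/27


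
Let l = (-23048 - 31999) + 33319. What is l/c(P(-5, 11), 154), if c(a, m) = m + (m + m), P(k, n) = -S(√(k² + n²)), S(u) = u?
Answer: -1552/33 ≈ -47.030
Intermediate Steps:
P(k, n) = -√(k² + n²)
c(a, m) = 3*m (c(a, m) = m + 2*m = 3*m)
l = -21728 (l = -55047 + 33319 = -21728)
l/c(P(-5, 11), 154) = -21728/(3*154) = -21728/462 = -21728*1/462 = -1552/33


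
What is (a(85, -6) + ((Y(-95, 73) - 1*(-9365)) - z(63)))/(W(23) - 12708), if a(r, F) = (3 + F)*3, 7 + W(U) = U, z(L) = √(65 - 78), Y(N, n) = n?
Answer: -9429/12692 + I*√13/12692 ≈ -0.74291 + 0.00028408*I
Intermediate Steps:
z(L) = I*√13 (z(L) = √(-13) = I*√13)
W(U) = -7 + U
a(r, F) = 9 + 3*F
(a(85, -6) + ((Y(-95, 73) - 1*(-9365)) - z(63)))/(W(23) - 12708) = ((9 + 3*(-6)) + ((73 - 1*(-9365)) - I*√13))/((-7 + 23) - 12708) = ((9 - 18) + ((73 + 9365) - I*√13))/(16 - 12708) = (-9 + (9438 - I*√13))/(-12692) = (9429 - I*√13)*(-1/12692) = -9429/12692 + I*√13/12692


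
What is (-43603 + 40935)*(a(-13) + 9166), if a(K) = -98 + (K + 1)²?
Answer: -24577616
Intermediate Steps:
a(K) = -98 + (1 + K)²
(-43603 + 40935)*(a(-13) + 9166) = (-43603 + 40935)*((-98 + (1 - 13)²) + 9166) = -2668*((-98 + (-12)²) + 9166) = -2668*((-98 + 144) + 9166) = -2668*(46 + 9166) = -2668*9212 = -24577616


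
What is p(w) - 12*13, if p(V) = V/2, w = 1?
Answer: -311/2 ≈ -155.50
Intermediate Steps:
p(V) = V/2 (p(V) = V*(½) = V/2)
p(w) - 12*13 = (½)*1 - 12*13 = ½ - 156 = -311/2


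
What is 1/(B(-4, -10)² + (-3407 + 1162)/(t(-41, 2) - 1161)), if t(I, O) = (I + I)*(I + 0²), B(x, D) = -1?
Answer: -2201/44 ≈ -50.023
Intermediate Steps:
t(I, O) = 2*I² (t(I, O) = (2*I)*(I + 0) = (2*I)*I = 2*I²)
1/(B(-4, -10)² + (-3407 + 1162)/(t(-41, 2) - 1161)) = 1/((-1)² + (-3407 + 1162)/(2*(-41)² - 1161)) = 1/(1 - 2245/(2*1681 - 1161)) = 1/(1 - 2245/(3362 - 1161)) = 1/(1 - 2245/2201) = 1/(-44/2201) = -2201/44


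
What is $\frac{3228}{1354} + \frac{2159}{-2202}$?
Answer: $\frac{2092385}{1490754} \approx 1.4036$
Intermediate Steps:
$\frac{3228}{1354} + \frac{2159}{-2202} = 3228 \cdot \frac{1}{1354} + 2159 \left(- \frac{1}{2202}\right) = \frac{1614}{677} - \frac{2159}{2202} = \frac{2092385}{1490754}$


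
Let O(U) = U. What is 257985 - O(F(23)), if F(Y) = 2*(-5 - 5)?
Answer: 258005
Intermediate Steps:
F(Y) = -20 (F(Y) = 2*(-10) = -20)
257985 - O(F(23)) = 257985 - 1*(-20) = 257985 + 20 = 258005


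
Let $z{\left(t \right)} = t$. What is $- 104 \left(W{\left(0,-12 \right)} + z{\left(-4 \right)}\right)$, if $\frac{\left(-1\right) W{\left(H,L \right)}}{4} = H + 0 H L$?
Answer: $416$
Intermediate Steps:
$W{\left(H,L \right)} = - 4 H$ ($W{\left(H,L \right)} = - 4 \left(H + 0 H L\right) = - 4 \left(H + 0 L\right) = - 4 \left(H + 0\right) = - 4 H$)
$- 104 \left(W{\left(0,-12 \right)} + z{\left(-4 \right)}\right) = - 104 \left(\left(-4\right) 0 - 4\right) = - 104 \left(0 - 4\right) = \left(-104\right) \left(-4\right) = 416$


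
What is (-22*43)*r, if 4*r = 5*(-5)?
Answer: 11825/2 ≈ 5912.5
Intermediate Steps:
r = -25/4 (r = (5*(-5))/4 = (1/4)*(-25) = -25/4 ≈ -6.2500)
(-22*43)*r = -22*43*(-25/4) = -946*(-25/4) = 11825/2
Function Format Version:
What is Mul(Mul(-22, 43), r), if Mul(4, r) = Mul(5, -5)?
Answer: Rational(11825, 2) ≈ 5912.5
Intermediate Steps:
r = Rational(-25, 4) (r = Mul(Rational(1, 4), Mul(5, -5)) = Mul(Rational(1, 4), -25) = Rational(-25, 4) ≈ -6.2500)
Mul(Mul(-22, 43), r) = Mul(Mul(-22, 43), Rational(-25, 4)) = Mul(-946, Rational(-25, 4)) = Rational(11825, 2)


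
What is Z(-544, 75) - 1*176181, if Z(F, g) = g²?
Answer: -170556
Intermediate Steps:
Z(-544, 75) - 1*176181 = 75² - 1*176181 = 5625 - 176181 = -170556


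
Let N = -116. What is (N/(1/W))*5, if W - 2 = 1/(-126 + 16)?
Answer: -12702/11 ≈ -1154.7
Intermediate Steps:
W = 219/110 (W = 2 + 1/(-126 + 16) = 2 + 1/(-110) = 2 - 1/110 = 219/110 ≈ 1.9909)
(N/(1/W))*5 = -116/(1/(219/110))*5 = -116/110/219*5 = -116*219/110*5 = -12702/55*5 = -12702/11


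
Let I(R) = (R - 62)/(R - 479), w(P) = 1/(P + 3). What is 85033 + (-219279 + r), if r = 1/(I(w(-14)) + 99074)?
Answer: -70092610519828/522120663 ≈ -1.3425e+5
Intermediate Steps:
w(P) = 1/(3 + P)
I(R) = (-62 + R)/(-479 + R)
r = 5270/522120663 (r = 1/((-62 + 1/(3 - 14))/(-479 + 1/(3 - 14)) + 99074) = 1/((-62 + 1/(-11))/(-479 + 1/(-11)) + 99074) = 1/((-62 - 1/11)/(-479 - 1/11) + 99074) = 1/(-683/11/(-5270/11) + 99074) = 1/(-11/5270*(-683/11) + 99074) = 1/(683/5270 + 99074) = 1/(522120663/5270) = 5270/522120663 ≈ 1.0093e-5)
85033 + (-219279 + r) = 85033 + (-219279 + 5270/522120663) = 85033 - 114490096856707/522120663 = -70092610519828/522120663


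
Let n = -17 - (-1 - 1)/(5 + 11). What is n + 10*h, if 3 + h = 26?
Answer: 1705/8 ≈ 213.13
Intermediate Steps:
h = 23 (h = -3 + 26 = 23)
n = -135/8 (n = -17 - (-2)/16 = -17 - 1*(-⅛) = -17 + ⅛ = -135/8 ≈ -16.875)
n + 10*h = -135/8 + 10*23 = -135/8 + 230 = 1705/8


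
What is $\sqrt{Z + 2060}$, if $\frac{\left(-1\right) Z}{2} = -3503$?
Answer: $\sqrt{9066} \approx 95.216$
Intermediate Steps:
$Z = 7006$ ($Z = \left(-2\right) \left(-3503\right) = 7006$)
$\sqrt{Z + 2060} = \sqrt{7006 + 2060} = \sqrt{9066}$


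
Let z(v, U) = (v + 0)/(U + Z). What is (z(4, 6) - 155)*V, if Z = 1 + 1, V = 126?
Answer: -19467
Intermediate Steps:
Z = 2
z(v, U) = v/(2 + U) (z(v, U) = (v + 0)/(U + 2) = v/(2 + U))
(z(4, 6) - 155)*V = (4/(2 + 6) - 155)*126 = (4/8 - 155)*126 = (4*(⅛) - 155)*126 = (½ - 155)*126 = -309/2*126 = -19467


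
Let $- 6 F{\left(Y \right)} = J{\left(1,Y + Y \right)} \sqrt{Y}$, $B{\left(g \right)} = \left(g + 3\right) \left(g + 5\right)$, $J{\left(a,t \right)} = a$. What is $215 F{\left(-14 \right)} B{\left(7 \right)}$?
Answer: $- 4300 i \sqrt{14} \approx - 16089.0 i$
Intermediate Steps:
$B{\left(g \right)} = \left(3 + g\right) \left(5 + g\right)$
$F{\left(Y \right)} = - \frac{\sqrt{Y}}{6}$ ($F{\left(Y \right)} = - \frac{1 \sqrt{Y}}{6} = - \frac{\sqrt{Y}}{6}$)
$215 F{\left(-14 \right)} B{\left(7 \right)} = 215 \left(- \frac{\sqrt{-14}}{6}\right) \left(15 + 7^{2} + 8 \cdot 7\right) = 215 \left(- \frac{i \sqrt{14}}{6}\right) \left(15 + 49 + 56\right) = 215 \left(- \frac{i \sqrt{14}}{6}\right) 120 = - \frac{215 i \sqrt{14}}{6} \cdot 120 = - 4300 i \sqrt{14}$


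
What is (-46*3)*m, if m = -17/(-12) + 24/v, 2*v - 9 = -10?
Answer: 12857/2 ≈ 6428.5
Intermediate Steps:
v = -½ (v = 9/2 + (½)*(-10) = 9/2 - 5 = -½ ≈ -0.50000)
m = -559/12 (m = -17/(-12) + 24/(-½) = -17*(-1/12) + 24*(-2) = 17/12 - 48 = -559/12 ≈ -46.583)
(-46*3)*m = -46*3*(-559/12) = -138*(-559/12) = 12857/2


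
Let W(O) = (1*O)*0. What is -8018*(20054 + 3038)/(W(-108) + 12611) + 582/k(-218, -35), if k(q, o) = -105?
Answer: -6482754494/441385 ≈ -14687.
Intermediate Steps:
W(O) = 0 (W(O) = O*0 = 0)
-8018*(20054 + 3038)/(W(-108) + 12611) + 582/k(-218, -35) = -8018*(20054 + 3038)/(0 + 12611) + 582/(-105) = -8018/(12611/23092) + 582*(-1/105) = -8018/(12611*(1/23092)) - 194/35 = -8018/12611/23092 - 194/35 = -8018*23092/12611 - 194/35 = -185151656/12611 - 194/35 = -6482754494/441385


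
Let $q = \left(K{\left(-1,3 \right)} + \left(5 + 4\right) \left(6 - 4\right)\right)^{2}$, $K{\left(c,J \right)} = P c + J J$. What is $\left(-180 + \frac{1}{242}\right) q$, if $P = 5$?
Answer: $-87118$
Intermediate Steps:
$K{\left(c,J \right)} = J^{2} + 5 c$ ($K{\left(c,J \right)} = 5 c + J J = 5 c + J^{2} = J^{2} + 5 c$)
$q = 484$ ($q = \left(\left(3^{2} + 5 \left(-1\right)\right) + \left(5 + 4\right) \left(6 - 4\right)\right)^{2} = \left(\left(9 - 5\right) + 9 \cdot 2\right)^{2} = \left(4 + 18\right)^{2} = 22^{2} = 484$)
$\left(-180 + \frac{1}{242}\right) q = \left(-180 + \frac{1}{242}\right) 484 = \left(- \frac{43559}{242}\right) 484 = -87118$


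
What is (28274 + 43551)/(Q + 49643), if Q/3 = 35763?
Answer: 71825/156932 ≈ 0.45768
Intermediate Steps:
Q = 107289 (Q = 3*35763 = 107289)
(28274 + 43551)/(Q + 49643) = (28274 + 43551)/(107289 + 49643) = 71825/156932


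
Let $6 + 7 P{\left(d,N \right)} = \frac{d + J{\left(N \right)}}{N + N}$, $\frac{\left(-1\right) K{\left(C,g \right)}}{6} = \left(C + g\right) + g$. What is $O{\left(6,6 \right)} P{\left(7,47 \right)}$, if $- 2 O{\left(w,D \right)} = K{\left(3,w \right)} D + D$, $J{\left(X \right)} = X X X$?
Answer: $\frac{13786011}{329} \approx 41903.0$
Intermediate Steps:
$J{\left(X \right)} = X^{3}$ ($J{\left(X \right)} = X^{2} X = X^{3}$)
$K{\left(C,g \right)} = - 12 g - 6 C$ ($K{\left(C,g \right)} = - 6 \left(\left(C + g\right) + g\right) = - 6 \left(C + 2 g\right) = - 12 g - 6 C$)
$O{\left(w,D \right)} = - \frac{D}{2} - \frac{D \left(-18 - 12 w\right)}{2}$ ($O{\left(w,D \right)} = - \frac{\left(- 12 w - 18\right) D + D}{2} = - \frac{\left(-18 - 12 w\right) D + D}{2} = - \frac{D \left(-18 - 12 w\right) + D}{2} = - \frac{D + D \left(-18 - 12 w\right)}{2} = - \frac{D}{2} - \frac{D \left(-18 - 12 w\right)}{2}$)
$P{\left(d,N \right)} = - \frac{6}{7} + \frac{d + N^{3}}{14 N}$ ($P{\left(d,N \right)} = - \frac{6}{7} + \frac{\left(d + N^{3}\right) \frac{1}{N + N}}{7} = - \frac{6}{7} + \frac{\left(d + N^{3}\right) \frac{1}{2 N}}{7} = - \frac{6}{7} + \frac{\frac{1}{2} \frac{1}{N} \left(d + N^{3}\right)}{7} = - \frac{6}{7} + \frac{d + N^{3}}{14 N}$)
$O{\left(6,6 \right)} P{\left(7,47 \right)} = \frac{1}{2} \cdot 6 \left(17 + 12 \cdot 6\right) \frac{7 + 47^{3} - 564}{14 \cdot 47} = \frac{1}{2} \cdot 6 \left(17 + 72\right) \frac{1}{14} \cdot \frac{1}{47} \left(7 + 103823 - 564\right) = \frac{1}{2} \cdot 6 \cdot 89 \cdot \frac{1}{14} \cdot \frac{1}{47} \cdot 103266 = 267 \cdot \frac{51633}{329} = \frac{13786011}{329}$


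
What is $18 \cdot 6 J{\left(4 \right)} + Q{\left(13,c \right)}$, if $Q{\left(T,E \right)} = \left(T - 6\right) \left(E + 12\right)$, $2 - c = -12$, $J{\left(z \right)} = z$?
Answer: $614$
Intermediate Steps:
$c = 14$ ($c = 2 - -12 = 2 + 12 = 14$)
$Q{\left(T,E \right)} = \left(-6 + T\right) \left(12 + E\right)$
$18 \cdot 6 J{\left(4 \right)} + Q{\left(13,c \right)} = 18 \cdot 6 \cdot 4 + \left(-72 - 84 + 12 \cdot 13 + 14 \cdot 13\right) = 108 \cdot 4 + \left(-72 - 84 + 156 + 182\right) = 432 + 182 = 614$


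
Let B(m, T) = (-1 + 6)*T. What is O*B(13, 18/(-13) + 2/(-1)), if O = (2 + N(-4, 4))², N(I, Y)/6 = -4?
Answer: -106480/13 ≈ -8190.8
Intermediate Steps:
N(I, Y) = -24 (N(I, Y) = 6*(-4) = -24)
B(m, T) = 5*T
O = 484 (O = (2 - 24)² = (-22)² = 484)
O*B(13, 18/(-13) + 2/(-1)) = 484*(5*(18/(-13) + 2/(-1))) = 484*(5*(18*(-1/13) + 2*(-1))) = 484*(5*(-18/13 - 2)) = 484*(5*(-44/13)) = 484*(-220/13) = -106480/13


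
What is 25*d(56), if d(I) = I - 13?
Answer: 1075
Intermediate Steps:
d(I) = -13 + I
25*d(56) = 25*(-13 + 56) = 25*43 = 1075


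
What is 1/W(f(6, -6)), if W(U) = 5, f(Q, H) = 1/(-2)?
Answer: ⅕ ≈ 0.20000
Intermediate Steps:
f(Q, H) = -½
1/W(f(6, -6)) = 1/5 = ⅕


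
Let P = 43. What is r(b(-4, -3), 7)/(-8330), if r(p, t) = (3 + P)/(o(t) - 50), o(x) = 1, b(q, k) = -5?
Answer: 23/204085 ≈ 0.00011270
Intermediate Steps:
r(p, t) = -46/49 (r(p, t) = (3 + 43)/(1 - 50) = 46/(-49) = 46*(-1/49) = -46/49)
r(b(-4, -3), 7)/(-8330) = -46/49/(-8330) = -46/49*(-1/8330) = 23/204085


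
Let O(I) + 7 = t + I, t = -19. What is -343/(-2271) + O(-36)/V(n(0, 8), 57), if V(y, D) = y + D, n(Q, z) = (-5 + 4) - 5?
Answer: -13701/12869 ≈ -1.0647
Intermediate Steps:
n(Q, z) = -6 (n(Q, z) = -1 - 5 = -6)
V(y, D) = D + y
O(I) = -26 + I (O(I) = -7 + (-19 + I) = -26 + I)
-343/(-2271) + O(-36)/V(n(0, 8), 57) = -343/(-2271) + (-26 - 36)/(57 - 6) = -343*(-1/2271) - 62/51 = 343/2271 - 62*1/51 = 343/2271 - 62/51 = -13701/12869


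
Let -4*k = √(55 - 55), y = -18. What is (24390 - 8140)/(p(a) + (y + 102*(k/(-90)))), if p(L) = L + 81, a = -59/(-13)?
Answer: 105625/439 ≈ 240.60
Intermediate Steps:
a = 59/13 (a = -59*(-1/13) = 59/13 ≈ 4.5385)
k = 0 (k = -√(55 - 55)/4 = -√0/4 = -¼*0 = 0)
p(L) = 81 + L
(24390 - 8140)/(p(a) + (y + 102*(k/(-90)))) = (24390 - 8140)/((81 + 59/13) + (-18 + 102*(0/(-90)))) = 16250/(1112/13 + (-18 + 102*(0*(-1/90)))) = 16250/(1112/13 + (-18 + 102*0)) = 16250/(1112/13 + (-18 + 0)) = 16250/(1112/13 - 18) = 16250/(878/13) = 16250*(13/878) = 105625/439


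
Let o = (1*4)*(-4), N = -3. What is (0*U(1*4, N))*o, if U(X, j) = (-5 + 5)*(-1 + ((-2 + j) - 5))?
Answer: 0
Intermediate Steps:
o = -16 (o = 4*(-4) = -16)
U(X, j) = 0 (U(X, j) = 0*(-1 + (-7 + j)) = 0*(-8 + j) = 0)
(0*U(1*4, N))*o = (0*0)*(-16) = 0*(-16) = 0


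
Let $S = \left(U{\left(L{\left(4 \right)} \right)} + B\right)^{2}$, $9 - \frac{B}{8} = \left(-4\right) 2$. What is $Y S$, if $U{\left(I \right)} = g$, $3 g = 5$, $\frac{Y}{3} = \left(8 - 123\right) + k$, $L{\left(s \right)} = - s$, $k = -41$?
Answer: $-8869588$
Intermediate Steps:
$Y = -468$ ($Y = 3 \left(\left(8 - 123\right) - 41\right) = 3 \left(-115 - 41\right) = 3 \left(-156\right) = -468$)
$g = \frac{5}{3}$ ($g = \frac{1}{3} \cdot 5 = \frac{5}{3} \approx 1.6667$)
$B = 136$ ($B = 72 - 8 \left(\left(-4\right) 2\right) = 72 - -64 = 72 + 64 = 136$)
$U{\left(I \right)} = \frac{5}{3}$
$S = \frac{170569}{9}$ ($S = \left(\frac{5}{3} + 136\right)^{2} = \left(\frac{413}{3}\right)^{2} = \frac{170569}{9} \approx 18952.0$)
$Y S = \left(-468\right) \frac{170569}{9} = -8869588$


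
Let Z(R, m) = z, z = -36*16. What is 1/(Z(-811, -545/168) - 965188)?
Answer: -1/965764 ≈ -1.0354e-6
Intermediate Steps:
z = -576
Z(R, m) = -576
1/(Z(-811, -545/168) - 965188) = 1/(-576 - 965188) = 1/(-965764) = -1/965764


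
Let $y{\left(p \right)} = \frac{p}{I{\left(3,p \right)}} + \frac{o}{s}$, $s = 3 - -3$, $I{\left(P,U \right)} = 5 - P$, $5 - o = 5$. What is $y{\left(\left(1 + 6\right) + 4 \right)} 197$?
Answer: $\frac{2167}{2} \approx 1083.5$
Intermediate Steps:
$o = 0$ ($o = 5 - 5 = 0$)
$s = 6$ ($s = 3 + 3 = 6$)
$y{\left(p \right)} = \frac{p}{2}$ ($y{\left(p \right)} = \frac{p}{5 - 3} + \frac{0}{6} = \frac{p}{5 - 3} + 0 \cdot \frac{1}{6} = \frac{p}{2} + 0 = \frac{p}{2}$)
$y{\left(\left(1 + 6\right) + 4 \right)} 197 = \frac{\left(1 + 6\right) + 4}{2} \cdot 197 = \frac{7 + 4}{2} \cdot 197 = \frac{1}{2} \cdot 11 \cdot 197 = \frac{11}{2} \cdot 197 = \frac{2167}{2}$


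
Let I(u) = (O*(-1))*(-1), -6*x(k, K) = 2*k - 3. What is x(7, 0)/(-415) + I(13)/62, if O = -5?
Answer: -2942/38595 ≈ -0.076227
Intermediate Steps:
x(k, K) = ½ - k/3 (x(k, K) = -(2*k - 3)/6 = -(-3 + 2*k)/6 = ½ - k/3)
I(u) = -5 (I(u) = -5*(-1)*(-1) = 5*(-1) = -5)
x(7, 0)/(-415) + I(13)/62 = (½ - ⅓*7)/(-415) - 5/62 = (½ - 7/3)*(-1/415) - 5*1/62 = -11/6*(-1/415) - 5/62 = 11/2490 - 5/62 = -2942/38595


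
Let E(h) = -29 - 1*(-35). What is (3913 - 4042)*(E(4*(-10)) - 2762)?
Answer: 355524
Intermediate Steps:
E(h) = 6 (E(h) = -29 + 35 = 6)
(3913 - 4042)*(E(4*(-10)) - 2762) = (3913 - 4042)*(6 - 2762) = -129*(-2756) = 355524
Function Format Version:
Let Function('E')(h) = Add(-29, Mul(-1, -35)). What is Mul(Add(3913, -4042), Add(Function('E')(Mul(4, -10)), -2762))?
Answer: 355524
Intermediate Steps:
Function('E')(h) = 6 (Function('E')(h) = Add(-29, 35) = 6)
Mul(Add(3913, -4042), Add(Function('E')(Mul(4, -10)), -2762)) = Mul(Add(3913, -4042), Add(6, -2762)) = Mul(-129, -2756) = 355524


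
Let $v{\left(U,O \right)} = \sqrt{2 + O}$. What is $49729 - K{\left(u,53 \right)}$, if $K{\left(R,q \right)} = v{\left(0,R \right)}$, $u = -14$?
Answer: $49729 - 2 i \sqrt{3} \approx 49729.0 - 3.4641 i$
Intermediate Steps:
$K{\left(R,q \right)} = \sqrt{2 + R}$
$49729 - K{\left(u,53 \right)} = 49729 - \sqrt{2 - 14} = 49729 - \sqrt{-12} = 49729 - 2 i \sqrt{3}$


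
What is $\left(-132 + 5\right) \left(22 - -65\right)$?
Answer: $-11049$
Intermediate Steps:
$\left(-132 + 5\right) \left(22 - -65\right) = - 127 \left(22 + 65\right) = \left(-127\right) 87 = -11049$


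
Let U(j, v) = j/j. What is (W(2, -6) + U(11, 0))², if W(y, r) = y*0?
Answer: 1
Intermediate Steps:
W(y, r) = 0
U(j, v) = 1
(W(2, -6) + U(11, 0))² = (0 + 1)² = 1² = 1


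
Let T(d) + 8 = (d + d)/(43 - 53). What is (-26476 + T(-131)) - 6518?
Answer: -164879/5 ≈ -32976.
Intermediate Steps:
T(d) = -8 - d/5 (T(d) = -8 + (d + d)/(43 - 53) = -8 + (2*d)/(-10) = -8 + (2*d)*(-⅒) = -8 - d/5)
(-26476 + T(-131)) - 6518 = (-26476 + (-8 - ⅕*(-131))) - 6518 = (-26476 + (-8 + 131/5)) - 6518 = (-26476 + 91/5) - 6518 = -132289/5 - 6518 = -164879/5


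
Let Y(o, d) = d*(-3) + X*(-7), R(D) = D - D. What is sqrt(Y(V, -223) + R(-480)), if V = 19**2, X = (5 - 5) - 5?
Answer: 8*sqrt(11) ≈ 26.533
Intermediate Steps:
R(D) = 0
X = -5 (X = 0 - 5 = -5)
V = 361
Y(o, d) = 35 - 3*d (Y(o, d) = d*(-3) - 5*(-7) = -3*d + 35 = 35 - 3*d)
sqrt(Y(V, -223) + R(-480)) = sqrt((35 - 3*(-223)) + 0) = sqrt((35 + 669) + 0) = sqrt(704 + 0) = sqrt(704) = 8*sqrt(11)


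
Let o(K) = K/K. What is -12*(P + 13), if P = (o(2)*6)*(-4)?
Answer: 132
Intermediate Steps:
o(K) = 1
P = -24 (P = (1*6)*(-4) = 6*(-4) = -24)
-12*(P + 13) = -12*(-24 + 13) = -12*(-11) = 132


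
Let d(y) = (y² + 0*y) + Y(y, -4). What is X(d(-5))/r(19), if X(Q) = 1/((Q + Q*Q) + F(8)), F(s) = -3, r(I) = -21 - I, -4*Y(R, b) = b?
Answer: -1/27960 ≈ -3.5765e-5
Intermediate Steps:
Y(R, b) = -b/4
d(y) = 1 + y² (d(y) = (y² + 0*y) - ¼*(-4) = (y² + 0) + 1 = y² + 1 = 1 + y²)
X(Q) = 1/(-3 + Q + Q²) (X(Q) = 1/((Q + Q*Q) - 3) = 1/((Q + Q²) - 3) = 1/(-3 + Q + Q²))
X(d(-5))/r(19) = 1/((-3 + (1 + (-5)²) + (1 + (-5)²)²)*(-21 - 1*19)) = 1/((-3 + (1 + 25) + (1 + 25)²)*(-21 - 19)) = 1/((-3 + 26 + 26²)*(-40)) = -1/40/(-3 + 26 + 676) = -1/40/699 = (1/699)*(-1/40) = -1/27960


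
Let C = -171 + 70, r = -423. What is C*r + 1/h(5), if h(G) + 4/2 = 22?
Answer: 854461/20 ≈ 42723.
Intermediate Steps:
h(G) = 20 (h(G) = -2 + 22 = 20)
C = -101
C*r + 1/h(5) = -101*(-423) + 1/20 = 42723 + 1/20 = 854461/20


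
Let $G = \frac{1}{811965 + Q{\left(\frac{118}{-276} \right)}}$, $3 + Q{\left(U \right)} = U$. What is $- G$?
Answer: $- \frac{138}{112050697} \approx -1.2316 \cdot 10^{-6}$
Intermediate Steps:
$Q{\left(U \right)} = -3 + U$
$G = \frac{138}{112050697}$ ($G = \frac{1}{811965 - \left(3 - \frac{118}{-276}\right)} = \frac{1}{811965 + \left(-3 + 118 \left(- \frac{1}{276}\right)\right)} = \frac{1}{811965 - \frac{473}{138}} = \frac{1}{\frac{112050697}{138}} = \frac{138}{112050697} \approx 1.2316 \cdot 10^{-6}$)
$- G = \left(-1\right) \frac{138}{112050697} = - \frac{138}{112050697}$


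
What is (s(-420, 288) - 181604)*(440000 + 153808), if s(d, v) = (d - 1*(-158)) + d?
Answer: -108242885088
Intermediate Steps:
s(d, v) = 158 + 2*d (s(d, v) = (d + 158) + d = (158 + d) + d = 158 + 2*d)
(s(-420, 288) - 181604)*(440000 + 153808) = ((158 + 2*(-420)) - 181604)*(440000 + 153808) = ((158 - 840) - 181604)*593808 = (-682 - 181604)*593808 = -182286*593808 = -108242885088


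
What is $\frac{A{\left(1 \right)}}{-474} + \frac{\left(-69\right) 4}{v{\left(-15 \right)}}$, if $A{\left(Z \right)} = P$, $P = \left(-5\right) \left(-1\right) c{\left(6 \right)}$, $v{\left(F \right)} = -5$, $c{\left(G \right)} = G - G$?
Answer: $\frac{276}{5} \approx 55.2$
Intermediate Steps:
$c{\left(G \right)} = 0$
$P = 0$ ($P = \left(-5\right) \left(-1\right) 0 = 5 \cdot 0 = 0$)
$A{\left(Z \right)} = 0$
$\frac{A{\left(1 \right)}}{-474} + \frac{\left(-69\right) 4}{v{\left(-15 \right)}} = \frac{0}{-474} + \frac{\left(-69\right) 4}{-5} = 0 \left(- \frac{1}{474}\right) - - \frac{276}{5} = 0 + \frac{276}{5} = \frac{276}{5}$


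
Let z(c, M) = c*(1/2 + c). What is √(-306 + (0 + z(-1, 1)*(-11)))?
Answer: I*√1246/2 ≈ 17.649*I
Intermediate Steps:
z(c, M) = c*(½ + c)
√(-306 + (0 + z(-1, 1)*(-11))) = √(-306 + (0 - (½ - 1)*(-11))) = √(-306 + (0 - 1*(-½)*(-11))) = √(-306 + (0 + (½)*(-11))) = √(-306 + (0 - 11/2)) = √(-306 - 11/2) = √(-623/2) = I*√1246/2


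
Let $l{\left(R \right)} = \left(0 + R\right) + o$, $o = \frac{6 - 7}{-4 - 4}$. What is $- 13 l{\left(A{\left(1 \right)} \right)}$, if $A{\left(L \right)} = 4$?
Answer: $- \frac{429}{8} \approx -53.625$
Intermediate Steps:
$o = \frac{1}{8}$ ($o = - \frac{1}{-8} = \left(-1\right) \left(- \frac{1}{8}\right) = \frac{1}{8} \approx 0.125$)
$l{\left(R \right)} = \frac{1}{8} + R$ ($l{\left(R \right)} = \left(0 + R\right) + \frac{1}{8} = R + \frac{1}{8} = \frac{1}{8} + R$)
$- 13 l{\left(A{\left(1 \right)} \right)} = - 13 \left(\frac{1}{8} + 4\right) = \left(-13\right) \frac{33}{8} = - \frac{429}{8}$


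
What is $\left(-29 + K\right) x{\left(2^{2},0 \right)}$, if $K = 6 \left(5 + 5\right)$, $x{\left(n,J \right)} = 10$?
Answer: $310$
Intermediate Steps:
$K = 60$ ($K = 6 \cdot 10 = 60$)
$\left(-29 + K\right) x{\left(2^{2},0 \right)} = \left(-29 + 60\right) 10 = 31 \cdot 10 = 310$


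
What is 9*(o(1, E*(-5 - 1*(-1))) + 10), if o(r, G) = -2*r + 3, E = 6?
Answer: 99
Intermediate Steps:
o(r, G) = 3 - 2*r
9*(o(1, E*(-5 - 1*(-1))) + 10) = 9*((3 - 2*1) + 10) = 9*((3 - 2) + 10) = 9*(1 + 10) = 9*11 = 99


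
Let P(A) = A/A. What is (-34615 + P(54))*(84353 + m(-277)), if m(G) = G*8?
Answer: -2843090118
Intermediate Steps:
m(G) = 8*G
P(A) = 1
(-34615 + P(54))*(84353 + m(-277)) = (-34615 + 1)*(84353 + 8*(-277)) = -34614*(84353 - 2216) = -34614*82137 = -2843090118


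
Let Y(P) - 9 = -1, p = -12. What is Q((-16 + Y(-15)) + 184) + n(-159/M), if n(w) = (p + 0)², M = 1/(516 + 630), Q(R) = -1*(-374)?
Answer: 518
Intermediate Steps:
Y(P) = 8 (Y(P) = 9 - 1 = 8)
Q(R) = 374
M = 1/1146 ≈ 0.00087260
n(w) = 144 (n(w) = (-12 + 0)² = (-12)² = 144)
Q((-16 + Y(-15)) + 184) + n(-159/M) = 374 + 144 = 518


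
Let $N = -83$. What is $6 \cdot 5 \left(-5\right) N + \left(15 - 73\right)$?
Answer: $12392$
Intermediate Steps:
$6 \cdot 5 \left(-5\right) N + \left(15 - 73\right) = 6 \cdot 5 \left(-5\right) \left(-83\right) + \left(15 - 73\right) = 30 \left(-5\right) \left(-83\right) - 58 = \left(-150\right) \left(-83\right) - 58 = 12450 - 58 = 12392$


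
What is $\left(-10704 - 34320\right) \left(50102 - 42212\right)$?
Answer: $-355239360$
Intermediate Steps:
$\left(-10704 - 34320\right) \left(50102 - 42212\right) = \left(-45024\right) 7890 = -355239360$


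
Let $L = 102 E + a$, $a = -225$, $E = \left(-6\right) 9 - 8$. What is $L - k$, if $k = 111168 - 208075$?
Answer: $90358$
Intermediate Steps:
$E = -62$ ($E = -54 - 8 = -62$)
$k = -96907$
$L = -6549$ ($L = 102 \left(-62\right) - 225 = -6324 - 225 = -6549$)
$L - k = -6549 - -96907 = -6549 + 96907 = 90358$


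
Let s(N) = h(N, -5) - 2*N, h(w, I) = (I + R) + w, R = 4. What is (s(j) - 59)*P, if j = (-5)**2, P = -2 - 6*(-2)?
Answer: -850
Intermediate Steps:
P = 10 (P = -2 + 12 = 10)
j = 25
h(w, I) = 4 + I + w (h(w, I) = (I + 4) + w = (4 + I) + w = 4 + I + w)
s(N) = -1 - N (s(N) = (4 - 5 + N) - 2*N = (-1 + N) - 2*N = -1 - N)
(s(j) - 59)*P = ((-1 - 1*25) - 59)*10 = ((-1 - 25) - 59)*10 = (-26 - 59)*10 = -85*10 = -850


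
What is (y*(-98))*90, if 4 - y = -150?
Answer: -1358280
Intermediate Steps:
y = 154 (y = 4 - 1*(-150) = 4 + 150 = 154)
(y*(-98))*90 = (154*(-98))*90 = -15092*90 = -1358280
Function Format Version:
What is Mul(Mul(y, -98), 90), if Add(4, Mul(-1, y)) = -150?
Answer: -1358280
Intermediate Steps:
y = 154 (y = Add(4, Mul(-1, -150)) = Add(4, 150) = 154)
Mul(Mul(y, -98), 90) = Mul(Mul(154, -98), 90) = Mul(-15092, 90) = -1358280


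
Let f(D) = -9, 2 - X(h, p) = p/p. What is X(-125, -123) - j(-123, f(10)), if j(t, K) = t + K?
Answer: 133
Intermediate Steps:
X(h, p) = 1 (X(h, p) = 2 - p/p = 2 - 1*1 = 2 - 1 = 1)
j(t, K) = K + t
X(-125, -123) - j(-123, f(10)) = 1 - (-9 - 123) = 1 - 1*(-132) = 1 + 132 = 133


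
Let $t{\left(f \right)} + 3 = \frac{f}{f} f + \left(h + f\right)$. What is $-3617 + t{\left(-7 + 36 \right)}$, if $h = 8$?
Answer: $-3554$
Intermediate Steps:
$t{\left(f \right)} = 5 + 2 f$ ($t{\left(f \right)} = -3 + \left(\frac{f}{f} f + \left(8 + f\right)\right) = -3 + \left(1 f + \left(8 + f\right)\right) = -3 + \left(f + \left(8 + f\right)\right) = -3 + \left(8 + 2 f\right) = 5 + 2 f$)
$-3617 + t{\left(-7 + 36 \right)} = -3617 + \left(5 + 2 \left(-7 + 36\right)\right) = -3617 + \left(5 + 2 \cdot 29\right) = -3617 + \left(5 + 58\right) = -3617 + 63 = -3554$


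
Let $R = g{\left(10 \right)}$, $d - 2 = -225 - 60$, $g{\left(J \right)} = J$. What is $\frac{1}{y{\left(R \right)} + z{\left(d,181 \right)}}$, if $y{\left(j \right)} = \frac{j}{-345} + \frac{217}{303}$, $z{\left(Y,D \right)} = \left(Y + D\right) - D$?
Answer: $- \frac{6969}{1967438} \approx -0.0035422$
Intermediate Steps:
$d = -283$ ($d = 2 - 285 = -283$)
$R = 10$
$z{\left(Y,D \right)} = Y$ ($z{\left(Y,D \right)} = \left(D + Y\right) - D = Y$)
$y{\left(j \right)} = \frac{217}{303} - \frac{j}{345}$ ($y{\left(j \right)} = j \left(- \frac{1}{345}\right) + 217 \cdot \frac{1}{303} = - \frac{j}{345} + \frac{217}{303} = \frac{217}{303} - \frac{j}{345}$)
$\frac{1}{y{\left(R \right)} + z{\left(d,181 \right)}} = \frac{1}{\left(\frac{217}{303} - \frac{2}{69}\right) - 283} = \frac{1}{\frac{4789}{6969} - 283} = \frac{1}{- \frac{1967438}{6969}} = - \frac{6969}{1967438}$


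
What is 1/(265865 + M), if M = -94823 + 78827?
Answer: 1/249869 ≈ 4.0021e-6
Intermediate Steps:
M = -15996
1/(265865 + M) = 1/(265865 - 15996) = 1/249869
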